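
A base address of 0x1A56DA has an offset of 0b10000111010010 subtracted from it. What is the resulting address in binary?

0b110100011010100001000

0x1A56DA = 0b110100101011011011010 in binary.
Subtract column by column in base 2:
  0-0 → 0
  1-1 → 0
  0-0 → 0
  1-0 → 1
  1-1 → 0
  0-0 → 0
  1-1 → 0
  1-1 → 0
  0-1 → 1 (borrow)
  1-0-1 → 0
  1-0 → 1
  0-0 → 0
  1-0 → 1
  0-1 → 1 (borrow)
  1-0-1 → 0
  0-0 → 0
  0-0 → 0
  1-0 → 1
  0-0 → 0
  1-0 → 1
  1-0 → 1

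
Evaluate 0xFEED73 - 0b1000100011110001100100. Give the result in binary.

0xFEED73 = 0b111111101110110101110011 in binary.
Subtract column by column in base 2:
  1-0 → 1
  1-0 → 1
  0-1 → 1 (borrow)
  0-0-1 → 1 (borrow)
  1-0-1 → 0
  1-1 → 0
  1-1 → 0
  0-0 → 0
  1-0 → 1
  0-0 → 0
  1-1 → 0
  1-1 → 0
  0-1 → 1 (borrow)
  1-1-1 → 1 (borrow)
  1-0-1 → 0
  1-0 → 1
  0-0 → 0
  1-1 → 0
  1-0 → 1
  1-0 → 1
  1-0 → 1
  1-1 → 0
  1-0 → 1
  1-0 → 1

0b110111001011000100001111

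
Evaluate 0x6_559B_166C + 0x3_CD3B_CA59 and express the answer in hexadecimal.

Add column by column in base 16, right to left:
  C+9 = 5 carry 1
  6+5+1 = C
  6+A = 0 carry 1
  1+C+1 = E
  B+B = 6 carry 1
  9+3+1 = D
  5+D = 2 carry 1
  5+C+1 = 2 carry 1
  6+3+1 = A

0xA22D6E0C5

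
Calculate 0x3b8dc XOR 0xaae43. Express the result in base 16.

0x9169f

XOR each hex digit independently (no carries):
  3^a=9, b^a=1, 8^e=6, d^4=9, c^3=f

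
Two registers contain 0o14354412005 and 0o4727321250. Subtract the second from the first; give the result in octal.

Subtract column by column in base 8:
  5-0 → 5
  0-5 → 3 (borrow)
  0-2-1 → 5 (borrow)
  2-1-1 → 0
  1-2 → 7 (borrow)
  4-3-1 → 0
  4-7 → 5 (borrow)
  5-2-1 → 2
  3-7 → 4 (borrow)
  4-4-1 → 7 (borrow)
  1-0-1 → 0

0o7425070535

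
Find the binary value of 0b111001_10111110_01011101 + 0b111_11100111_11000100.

0b10000011010011000100001

Add column by column in base 2, right to left:
  1+0 = 1
  0+0 = 0
  1+1 = 0 carry 1
  1+0+1 = 0 carry 1
  1+0+1 = 0 carry 1
  0+0+1 = 1
  1+1 = 0 carry 1
  0+1+1 = 0 carry 1
  0+1+1 = 0 carry 1
  1+1+1 = 1 carry 1
  1+1+1 = 1 carry 1
  1+0+1 = 0 carry 1
  1+0+1 = 0 carry 1
  1+1+1 = 1 carry 1
  0+1+1 = 0 carry 1
  1+1+1 = 1 carry 1
  1+1+1 = 1 carry 1
  0+1+1 = 0 carry 1
  0+1+1 = 0 carry 1
  1+0+1 = 0 carry 1
  1+0+1 = 0 carry 1
  1+0+1 = 0 carry 1
  final carry 1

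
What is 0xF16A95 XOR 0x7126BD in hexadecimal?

XOR each hex digit independently (no carries):
  F^7=8, 1^1=0, 6^2=4, A^6=C, 9^B=2, 5^D=8

0x804C28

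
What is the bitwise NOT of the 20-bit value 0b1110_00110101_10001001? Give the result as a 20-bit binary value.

0b00011100101001110110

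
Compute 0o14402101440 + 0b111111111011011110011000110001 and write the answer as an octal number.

0o24375464521

0b111111111011011110011000110001 = 0o7773363061 in octal.
Add column by column in base 8, right to left:
  0+1 = 1
  4+6 = 2 carry 1
  4+0+1 = 5
  1+3 = 4
  0+6 = 6
  1+3 = 4
  2+3 = 5
  0+7 = 7
  4+7 = 3 carry 1
  4+7+1 = 4 carry 1
  1+0+1 = 2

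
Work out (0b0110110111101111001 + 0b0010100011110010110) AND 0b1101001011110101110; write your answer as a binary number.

0b1001001011100001110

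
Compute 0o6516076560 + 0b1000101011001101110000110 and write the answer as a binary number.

0o6516076560 = 0b110101001110000111110101110000 in binary.
Add column by column in base 2, right to left:
  0+0 = 0
  0+1 = 1
  0+1 = 1
  0+0 = 0
  1+0 = 1
  1+0 = 1
  1+0 = 1
  0+1 = 1
  1+1 = 0 carry 1
  0+1+1 = 0 carry 1
  1+0+1 = 0 carry 1
  1+1+1 = 1 carry 1
  1+1+1 = 1 carry 1
  1+0+1 = 0 carry 1
  1+0+1 = 0 carry 1
  0+1+1 = 0 carry 1
  0+1+1 = 0 carry 1
  0+0+1 = 1
  0+1 = 1
  1+0 = 1
  1+1 = 0 carry 1
  1+0+1 = 0 carry 1
  0+0+1 = 1
  0+0 = 0
  1+1 = 0 carry 1
  0+0+1 = 1
  1+0 = 1
  0+0 = 0
  1+0 = 1
  1+0 = 1

0b110110010011100001100011110110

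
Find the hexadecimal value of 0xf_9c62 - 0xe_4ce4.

0x14f7e

Subtract column by column in base 16:
  2-4 → e (borrow)
  6-e-1 → 7 (borrow)
  c-c-1 → f (borrow)
  9-4-1 → 4
  f-e → 1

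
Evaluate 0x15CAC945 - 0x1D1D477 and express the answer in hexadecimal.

0x13F8F4CE

Subtract column by column in base 16:
  5-7 → E (borrow)
  4-7-1 → C (borrow)
  9-4-1 → 4
  C-D → F (borrow)
  A-1-1 → 8
  C-D → F (borrow)
  5-1-1 → 3
  1-0 → 1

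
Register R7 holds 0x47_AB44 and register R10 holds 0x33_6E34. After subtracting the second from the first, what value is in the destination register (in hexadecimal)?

Subtract column by column in base 16:
  4-4 → 0
  4-3 → 1
  B-E → D (borrow)
  A-6-1 → 3
  7-3 → 4
  4-3 → 1

0x143D10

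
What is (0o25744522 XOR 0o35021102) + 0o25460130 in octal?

First 0o25744522 XOR 0o35021102 = 0o10765420.
Add column by column in base 8, right to left:
  0+0 = 0
  2+3 = 5
  4+1 = 5
  5+0 = 5
  6+6 = 4 carry 1
  7+4+1 = 4 carry 1
  0+5+1 = 6
  1+2 = 3

0o36445550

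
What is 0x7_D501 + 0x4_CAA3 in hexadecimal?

Add column by column in base 16, right to left:
  1+3 = 4
  0+A = A
  5+A = F
  D+C = 9 carry 1
  7+4+1 = C

0xC9FA4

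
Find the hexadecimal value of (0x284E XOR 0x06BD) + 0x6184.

0x9077

First 0x284E XOR 0x06BD = 0x2EF3.
Add column by column in base 16, right to left:
  3+4 = 7
  F+8 = 7 carry 1
  E+1+1 = 0 carry 1
  2+6+1 = 9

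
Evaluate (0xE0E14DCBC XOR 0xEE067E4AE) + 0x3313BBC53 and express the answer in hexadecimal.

0x41FAEF465

First 0xE0E14DCBC XOR 0xEE067E4AE = 0x0EE733812.
Add column by column in base 16, right to left:
  2+3 = 5
  1+5 = 6
  8+C = 4 carry 1
  3+B+1 = F
  3+B = E
  7+3 = A
  E+1 = F
  E+3 = 1 carry 1
  0+3+1 = 4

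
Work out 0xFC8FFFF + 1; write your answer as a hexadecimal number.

0xFC90000

The trailing 4 digits are F (max in base 16), so adding 1 cascades: they roll to 0 and the next digit up increments.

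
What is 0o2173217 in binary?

0b10001111011010001111

Each octal digit is 3 bits: 2=010 1=001 7=111 3=011 2=010 1=001 7=111.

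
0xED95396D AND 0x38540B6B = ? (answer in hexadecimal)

AND each hex digit independently (no carries):
  E&3=2, D&8=8, 9&5=1, 5&4=4, 3&0=0, 9&B=9, 6&6=6, D&B=9

0x28140969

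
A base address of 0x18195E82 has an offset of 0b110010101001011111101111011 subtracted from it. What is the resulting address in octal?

0o2161117407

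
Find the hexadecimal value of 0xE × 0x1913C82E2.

0x15F14F285C

Multiply each base-16 digit by 14, carrying:
  2×14 = 28 → write C carry 1
  E×14+1 = 197 → write 5 carry 12
  2×14+12 = 40 → write 8 carry 2
  8×14+2 = 114 → write 2 carry 7
  C×14+7 = 175 → write F carry 10
  3×14+10 = 52 → write 4 carry 3
  1×14+3 = 17 → write 1 carry 1
  9×14+1 = 127 → write F carry 7
  1×14+7 = 21 → write 5 carry 1
  remaining carry: 1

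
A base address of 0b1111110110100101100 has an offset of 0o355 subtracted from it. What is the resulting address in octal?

0b1111110110100101100 = 0o1766454 in octal.
Subtract column by column in base 8:
  4-5 → 7 (borrow)
  5-5-1 → 7 (borrow)
  4-3-1 → 0
  6-0 → 6
  6-0 → 6
  7-0 → 7
  1-0 → 1

0o1766077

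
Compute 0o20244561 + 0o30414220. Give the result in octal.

0o50661001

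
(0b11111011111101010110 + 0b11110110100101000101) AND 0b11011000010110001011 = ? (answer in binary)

Add column by column in base 2, right to left:
  0+1 = 1
  1+0 = 1
  1+1 = 0 carry 1
  0+0+1 = 1
  1+0 = 1
  0+0 = 0
  1+1 = 0 carry 1
  0+0+1 = 1
  1+1 = 0 carry 1
  1+0+1 = 0 carry 1
  1+0+1 = 0 carry 1
  1+1+1 = 1 carry 1
  1+0+1 = 0 carry 1
  1+1+1 = 1 carry 1
  0+1+1 = 0 carry 1
  1+0+1 = 0 carry 1
  1+1+1 = 1 carry 1
  1+1+1 = 1 carry 1
  1+1+1 = 1 carry 1
  1+1+1 = 1 carry 1
  final carry 1
Sum = 0b111110010100010011011; now AND with 0b11011000010110001011:
  111110010100010011011
& 011011000010110001011
= 011010000000010001011

0b11010000000010001011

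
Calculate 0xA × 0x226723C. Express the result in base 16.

0x15807658

Multiply each base-16 digit by 10, carrying:
  C×10 = 120 → write 8 carry 7
  3×10+7 = 37 → write 5 carry 2
  2×10+2 = 22 → write 6 carry 1
  7×10+1 = 71 → write 7 carry 4
  6×10+4 = 64 → write 0 carry 4
  2×10+4 = 24 → write 8 carry 1
  2×10+1 = 21 → write 5 carry 1
  remaining carry: 1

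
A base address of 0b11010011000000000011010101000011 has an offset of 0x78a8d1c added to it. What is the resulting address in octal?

0b11010011000000000011010101000011 = 0o32300032503 in octal.
0x78a8d1c = 0o742506434 in octal.
Add column by column in base 8, right to left:
  3+4 = 7
  0+3 = 3
  5+4 = 1 carry 1
  2+6+1 = 1 carry 1
  3+0+1 = 4
  0+5 = 5
  0+2 = 2
  0+4 = 4
  3+7 = 2 carry 1
  2+0+1 = 3
  3+0 = 3

0o33242541137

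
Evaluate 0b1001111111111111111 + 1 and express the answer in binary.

0b1010000000000000000

The trailing 16 digits are 1 (max in base 2), so adding 1 cascades: they roll to 0 and the next digit up increments.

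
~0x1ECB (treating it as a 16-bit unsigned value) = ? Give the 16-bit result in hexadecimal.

Each hex digit d becomes F−d:
  1→E, E→1, C→3, B→4

0xE134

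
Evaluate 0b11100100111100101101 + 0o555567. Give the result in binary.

0o555567 = 0b101101101101110111 in binary.
Add column by column in base 2, right to left:
  1+1 = 0 carry 1
  0+1+1 = 0 carry 1
  1+1+1 = 1 carry 1
  1+0+1 = 0 carry 1
  0+1+1 = 0 carry 1
  1+1+1 = 1 carry 1
  0+1+1 = 0 carry 1
  0+0+1 = 1
  1+1 = 0 carry 1
  1+1+1 = 1 carry 1
  1+0+1 = 0 carry 1
  1+1+1 = 1 carry 1
  0+1+1 = 0 carry 1
  0+0+1 = 1
  1+1 = 0 carry 1
  0+1+1 = 0 carry 1
  0+0+1 = 1
  1+1 = 0 carry 1
  1+0+1 = 0 carry 1
  1+0+1 = 0 carry 1
  final carry 1

0b100010010101010100100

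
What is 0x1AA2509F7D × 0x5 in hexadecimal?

Multiply each base-16 digit by 5, carrying:
  D×5 = 65 → write 1 carry 4
  7×5+4 = 39 → write 7 carry 2
  F×5+2 = 77 → write D carry 4
  9×5+4 = 49 → write 1 carry 3
  0×5+3 = 3 → write 3
  5×5 = 25 → write 9 carry 1
  2×5+1 = 11 → write B
  A×5 = 50 → write 2 carry 3
  A×5+3 = 53 → write 5 carry 3
  1×5+3 = 8 → write 8

0x852B931D71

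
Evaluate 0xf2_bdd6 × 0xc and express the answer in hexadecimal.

0xb60e608

Multiply each base-16 digit by 12, carrying:
  6×12 = 72 → write 8 carry 4
  d×12+4 = 160 → write 0 carry 10
  d×12+10 = 166 → write 6 carry 10
  b×12+10 = 142 → write e carry 8
  2×12+8 = 32 → write 0 carry 2
  f×12+2 = 182 → write 6 carry 11
  remaining carry: b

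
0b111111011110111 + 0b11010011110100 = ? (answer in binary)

0b1011001111101011

Add column by column in base 2, right to left:
  1+0 = 1
  1+0 = 1
  1+1 = 0 carry 1
  0+0+1 = 1
  1+1 = 0 carry 1
  1+1+1 = 1 carry 1
  1+1+1 = 1 carry 1
  1+1+1 = 1 carry 1
  0+0+1 = 1
  1+0 = 1
  1+1 = 0 carry 1
  1+0+1 = 0 carry 1
  1+1+1 = 1 carry 1
  1+1+1 = 1 carry 1
  1+0+1 = 0 carry 1
  final carry 1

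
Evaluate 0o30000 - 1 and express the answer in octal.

0o27777

The trailing 4 digits are 0, so subtracting 1 borrows through: they become 7 and the next digit up decrements.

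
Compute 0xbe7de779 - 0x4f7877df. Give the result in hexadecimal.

0x6f056f9a

Subtract column by column in base 16:
  9-f → a (borrow)
  7-d-1 → 9 (borrow)
  7-7-1 → f (borrow)
  e-7-1 → 6
  d-8 → 5
  7-7 → 0
  e-f → f (borrow)
  b-4-1 → 6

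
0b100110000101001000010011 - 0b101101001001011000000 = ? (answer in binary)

Subtract column by column in base 2:
  1-0 → 1
  1-0 → 1
  0-0 → 0
  0-0 → 0
  1-0 → 1
  0-0 → 0
  0-1 → 1 (borrow)
  0-1-1 → 0 (borrow)
  0-0-1 → 1 (borrow)
  1-1-1 → 1 (borrow)
  0-0-1 → 1 (borrow)
  0-0-1 → 1 (borrow)
  1-1-1 → 1 (borrow)
  0-0-1 → 1 (borrow)
  1-0-1 → 0
  0-1 → 1 (borrow)
  0-0-1 → 1 (borrow)
  0-1-1 → 0 (borrow)
  0-1-1 → 0 (borrow)
  1-0-1 → 0
  1-1 → 0
  0-0 → 0
  0-0 → 0
  1-0 → 1

0b100000011011111101010011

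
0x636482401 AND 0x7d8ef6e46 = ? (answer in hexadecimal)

0x610482400

AND each hex digit independently (no carries):
  6&7=6, 3&d=1, 6&8=0, 4&e=4, 8&f=8, 2&6=2, 4&e=4, 0&4=0, 1&6=0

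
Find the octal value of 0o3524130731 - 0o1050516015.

0o2453412714

Subtract column by column in base 8:
  1-5 → 4 (borrow)
  3-1-1 → 1
  7-0 → 7
  0-6 → 2 (borrow)
  3-1-1 → 1
  1-5 → 4 (borrow)
  4-0-1 → 3
  2-5 → 5 (borrow)
  5-0-1 → 4
  3-1 → 2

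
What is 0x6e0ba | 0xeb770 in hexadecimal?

OR each hex digit independently (no carries):
  6|e=e, e|b=f, 0|7=7, b|7=f, a|0=a

0xef7fa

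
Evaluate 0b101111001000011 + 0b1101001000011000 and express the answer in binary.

0b10011000001011011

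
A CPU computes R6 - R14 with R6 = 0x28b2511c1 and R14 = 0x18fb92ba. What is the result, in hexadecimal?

0x272297f07

Subtract column by column in base 16:
  1-a → 7 (borrow)
  c-b-1 → 0
  1-2 → f (borrow)
  1-9-1 → 7 (borrow)
  5-b-1 → 9 (borrow)
  2-f-1 → 2 (borrow)
  b-8-1 → 2
  8-1 → 7
  2-0 → 2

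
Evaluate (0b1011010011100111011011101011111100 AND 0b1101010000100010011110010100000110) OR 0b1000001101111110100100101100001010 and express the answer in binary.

0b1001011101111110111110101100001110

0b1011010011100111011011101011111100 AND 0b1101010000100010011110010100000110 = 0b1001010000100010011010000000000100.
Then OR with 0b1000001101111110100100101100001010.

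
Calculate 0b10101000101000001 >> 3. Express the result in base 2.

0b10101000101000

Right shift by 3: drop the 3 least-significant bits.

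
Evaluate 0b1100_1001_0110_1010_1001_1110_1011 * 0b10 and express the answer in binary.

0b11001001011010101001111010110

Multiply each base-2 digit by 2, carrying:
  1×2 = 2 → write 0 carry 1
  1×2+1 = 3 → write 1 carry 1
  0×2+1 = 1 → write 1
  1×2 = 2 → write 0 carry 1
  0×2+1 = 1 → write 1
  1×2 = 2 → write 0 carry 1
  1×2+1 = 3 → write 1 carry 1
  1×2+1 = 3 → write 1 carry 1
  1×2+1 = 3 → write 1 carry 1
  0×2+1 = 1 → write 1
  0×2 = 0 → write 0
  1×2 = 2 → write 0 carry 1
  0×2+1 = 1 → write 1
  1×2 = 2 → write 0 carry 1
  0×2+1 = 1 → write 1
  1×2 = 2 → write 0 carry 1
  0×2+1 = 1 → write 1
  1×2 = 2 → write 0 carry 1
  1×2+1 = 3 → write 1 carry 1
  0×2+1 = 1 → write 1
  1×2 = 2 → write 0 carry 1
  0×2+1 = 1 → write 1
  0×2 = 0 → write 0
  1×2 = 2 → write 0 carry 1
  0×2+1 = 1 → write 1
  0×2 = 0 → write 0
  1×2 = 2 → write 0 carry 1
  1×2+1 = 3 → write 1 carry 1
  remaining carry: 1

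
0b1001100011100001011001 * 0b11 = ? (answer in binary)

0b11100101010100100001011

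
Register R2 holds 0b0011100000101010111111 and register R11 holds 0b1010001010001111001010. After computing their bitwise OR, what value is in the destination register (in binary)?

0b1011101010101111111111

OR bit by bit (1 where either bit is 1):
  0011100000101010111111
| 1010001010001111001010
= 1011101010101111111111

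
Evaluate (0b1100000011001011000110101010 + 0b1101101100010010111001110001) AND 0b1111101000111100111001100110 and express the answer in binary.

Add column by column in base 2, right to left:
  0+1 = 1
  1+0 = 1
  0+0 = 0
  1+0 = 1
  0+1 = 1
  1+1 = 0 carry 1
  0+1+1 = 0 carry 1
  1+0+1 = 0 carry 1
  1+0+1 = 0 carry 1
  0+1+1 = 0 carry 1
  0+1+1 = 0 carry 1
  0+1+1 = 0 carry 1
  1+0+1 = 0 carry 1
  1+1+1 = 1 carry 1
  0+0+1 = 1
  1+0 = 1
  0+1 = 1
  0+0 = 0
  1+0 = 1
  1+0 = 1
  0+1 = 1
  0+1 = 1
  0+0 = 0
  0+1 = 1
  0+1 = 1
  0+0 = 0
  1+1 = 0 carry 1
  1+1+1 = 1 carry 1
  final carry 1
Sum = 0b11001101111011110000000011011; now AND with 0b1111101000111100111001100110:
  11001101111011110000000011011
& 01111101000111100111001100110
= 01001101000011100000000000010

0b1001101000011100000000000010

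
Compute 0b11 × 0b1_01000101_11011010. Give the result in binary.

0b111101000110001110

Multiply each base-2 digit by 3, carrying:
  0×3 = 0 → write 0
  1×3 = 3 → write 1 carry 1
  0×3+1 = 1 → write 1
  1×3 = 3 → write 1 carry 1
  1×3+1 = 4 → write 0 carry 2
  0×3+2 = 2 → write 0 carry 1
  1×3+1 = 4 → write 0 carry 2
  1×3+2 = 5 → write 1 carry 2
  1×3+2 = 5 → write 1 carry 2
  0×3+2 = 2 → write 0 carry 1
  1×3+1 = 4 → write 0 carry 2
  0×3+2 = 2 → write 0 carry 1
  0×3+1 = 1 → write 1
  0×3 = 0 → write 0
  1×3 = 3 → write 1 carry 1
  0×3+1 = 1 → write 1
  1×3 = 3 → write 1 carry 1
  remaining carry: 1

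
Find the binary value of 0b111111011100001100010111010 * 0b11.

0b10111110010100100101000101110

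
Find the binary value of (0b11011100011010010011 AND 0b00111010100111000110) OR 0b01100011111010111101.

0b1111011111010111111

0b11011100011010010011 AND 0b00111010100111000110 = 0b00011000000010000010.
Then OR with 0b01100011111010111101.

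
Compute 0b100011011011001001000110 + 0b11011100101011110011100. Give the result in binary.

0b111111000000100111100010

Add column by column in base 2, right to left:
  0+0 = 0
  1+0 = 1
  1+1 = 0 carry 1
  0+1+1 = 0 carry 1
  0+1+1 = 0 carry 1
  0+0+1 = 1
  1+0 = 1
  0+1 = 1
  0+1 = 1
  1+1 = 0 carry 1
  0+1+1 = 0 carry 1
  0+0+1 = 1
  1+1 = 0 carry 1
  1+0+1 = 0 carry 1
  0+1+1 = 0 carry 1
  1+0+1 = 0 carry 1
  1+0+1 = 0 carry 1
  0+1+1 = 0 carry 1
  1+1+1 = 1 carry 1
  1+1+1 = 1 carry 1
  0+0+1 = 1
  0+1 = 1
  0+1 = 1
  1+0 = 1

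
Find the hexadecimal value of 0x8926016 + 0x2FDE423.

0xB904439

Add column by column in base 16, right to left:
  6+3 = 9
  1+2 = 3
  0+4 = 4
  6+E = 4 carry 1
  2+D+1 = 0 carry 1
  9+F+1 = 9 carry 1
  8+2+1 = B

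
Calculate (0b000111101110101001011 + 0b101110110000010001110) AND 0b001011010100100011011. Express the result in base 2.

0b10010100100011001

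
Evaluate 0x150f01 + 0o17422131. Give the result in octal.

0x150f01 = 0o5207401 in octal.
Add column by column in base 8, right to left:
  1+1 = 2
  0+3 = 3
  4+1 = 5
  7+2 = 1 carry 1
  0+2+1 = 3
  2+4 = 6
  5+7 = 4 carry 1
  0+1+1 = 2

0o24631532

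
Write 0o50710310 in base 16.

0xa390c8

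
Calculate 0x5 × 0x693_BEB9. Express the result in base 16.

Multiply each base-16 digit by 5, carrying:
  9×5 = 45 → write D carry 2
  B×5+2 = 57 → write 9 carry 3
  E×5+3 = 73 → write 9 carry 4
  B×5+4 = 59 → write B carry 3
  3×5+3 = 18 → write 2 carry 1
  9×5+1 = 46 → write E carry 2
  6×5+2 = 32 → write 0 carry 2
  remaining carry: 2

0x20E2B99D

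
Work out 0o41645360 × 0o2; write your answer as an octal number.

Multiply each base-8 digit by 2, carrying:
  0×2 = 0 → write 0
  6×2 = 12 → write 4 carry 1
  3×2+1 = 7 → write 7
  5×2 = 10 → write 2 carry 1
  4×2+1 = 9 → write 1 carry 1
  6×2+1 = 13 → write 5 carry 1
  1×2+1 = 3 → write 3
  4×2 = 8 → write 0 carry 1
  remaining carry: 1

0o103512740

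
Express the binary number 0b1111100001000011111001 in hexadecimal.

0x3e10f9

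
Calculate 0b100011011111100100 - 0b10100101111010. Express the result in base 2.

0b100000111001101010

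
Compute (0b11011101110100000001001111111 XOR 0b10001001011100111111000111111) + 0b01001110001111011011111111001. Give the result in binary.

First 0b11011101110100000001001111111 XOR 0b10001001011100111111000111111 = 0b01010100101000111110001000000.
Add column by column in base 2, right to left:
  0+1 = 1
  0+0 = 0
  0+0 = 0
  0+1 = 1
  0+1 = 1
  0+1 = 1
  1+1 = 0 carry 1
  0+1+1 = 0 carry 1
  0+1+1 = 0 carry 1
  0+1+1 = 0 carry 1
  1+1+1 = 1 carry 1
  1+0+1 = 0 carry 1
  1+1+1 = 1 carry 1
  1+1+1 = 1 carry 1
  1+0+1 = 0 carry 1
  0+1+1 = 0 carry 1
  0+1+1 = 0 carry 1
  0+1+1 = 0 carry 1
  1+1+1 = 1 carry 1
  0+0+1 = 1
  1+0 = 1
  0+0 = 0
  0+1 = 1
  1+1 = 0 carry 1
  0+1+1 = 0 carry 1
  1+0+1 = 0 carry 1
  0+0+1 = 1
  1+1 = 0 carry 1
  final carry 1

0b10100010111000011010000111001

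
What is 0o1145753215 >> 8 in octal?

0o2313726

8 bits is not a whole number of base-8 digits; in binary: 1001100101111101011010001101 >> 8 = 10011001011111010110.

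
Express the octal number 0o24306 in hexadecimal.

Each octal digit is 3 bits: 2=010 4=100 3=011 0=000 6=110.
Group the bits into nibbles: 0010 1000 1100 0110 → 28C6.

0x28C6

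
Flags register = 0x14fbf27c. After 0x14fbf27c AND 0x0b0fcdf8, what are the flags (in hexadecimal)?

0x000bc078

AND each hex digit independently (no carries):
  1&0=0, 4&b=0, f&0=0, b&f=b, f&c=c, 2&d=0, 7&f=7, c&8=8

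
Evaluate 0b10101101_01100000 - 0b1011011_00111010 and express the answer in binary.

0b101001000100110

Subtract column by column in base 2:
  0-0 → 0
  0-1 → 1 (borrow)
  0-0-1 → 1 (borrow)
  0-1-1 → 0 (borrow)
  0-1-1 → 0 (borrow)
  1-1-1 → 1 (borrow)
  1-0-1 → 0
  0-0 → 0
  1-1 → 0
  0-1 → 1 (borrow)
  1-0-1 → 0
  1-1 → 0
  0-1 → 1 (borrow)
  1-0-1 → 0
  0-1 → 1 (borrow)
  1-0-1 → 0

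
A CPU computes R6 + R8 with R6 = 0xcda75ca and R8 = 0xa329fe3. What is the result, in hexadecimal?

Add column by column in base 16, right to left:
  a+3 = d
  c+e = a carry 1
  5+f+1 = 5 carry 1
  7+9+1 = 1 carry 1
  a+2+1 = d
  d+3 = 0 carry 1
  c+a+1 = 7 carry 1
  final carry 1

0x170d15ad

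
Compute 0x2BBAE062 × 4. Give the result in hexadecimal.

Multiply each base-16 digit by 4, carrying:
  2×4 = 8 → write 8
  6×4 = 24 → write 8 carry 1
  0×4+1 = 1 → write 1
  E×4 = 56 → write 8 carry 3
  A×4+3 = 43 → write B carry 2
  B×4+2 = 46 → write E carry 2
  B×4+2 = 46 → write E carry 2
  2×4+2 = 10 → write A

0xAEEB8188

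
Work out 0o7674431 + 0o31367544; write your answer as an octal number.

Add column by column in base 8, right to left:
  1+4 = 5
  3+4 = 7
  4+5 = 1 carry 1
  4+7+1 = 4 carry 1
  7+6+1 = 6 carry 1
  6+3+1 = 2 carry 1
  7+1+1 = 1 carry 1
  0+3+1 = 4

0o41264175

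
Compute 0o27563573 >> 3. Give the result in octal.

Shifting right by 3 bits = 1 oct digit: drop the last 1.

0o2756357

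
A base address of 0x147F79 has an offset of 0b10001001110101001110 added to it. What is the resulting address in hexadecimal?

0x1D1CC7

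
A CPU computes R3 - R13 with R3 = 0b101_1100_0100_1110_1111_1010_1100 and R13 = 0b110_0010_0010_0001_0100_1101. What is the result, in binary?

0b101011000101100111001011111

Subtract column by column in base 2:
  0-1 → 1 (borrow)
  0-0-1 → 1 (borrow)
  1-1-1 → 1 (borrow)
  1-1-1 → 1 (borrow)
  0-0-1 → 1 (borrow)
  1-0-1 → 0
  0-1 → 1 (borrow)
  1-0-1 → 0
  1-1 → 0
  1-0 → 1
  1-0 → 1
  1-0 → 1
  0-0 → 0
  1-1 → 0
  1-0 → 1
  1-0 → 1
  0-0 → 0
  0-1 → 1 (borrow)
  1-0-1 → 0
  0-0 → 0
  0-0 → 0
  0-1 → 1 (borrow)
  1-1-1 → 1 (borrow)
  1-0-1 → 0
  1-0 → 1
  0-0 → 0
  1-0 → 1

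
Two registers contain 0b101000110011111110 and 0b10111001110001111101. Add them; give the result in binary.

0b11100010100101111011

Add column by column in base 2, right to left:
  0+1 = 1
  1+0 = 1
  1+1 = 0 carry 1
  1+1+1 = 1 carry 1
  1+1+1 = 1 carry 1
  1+1+1 = 1 carry 1
  1+1+1 = 1 carry 1
  1+0+1 = 0 carry 1
  0+0+1 = 1
  0+0 = 0
  1+1 = 0 carry 1
  1+1+1 = 1 carry 1
  0+1+1 = 0 carry 1
  0+0+1 = 1
  0+0 = 0
  1+1 = 0 carry 1
  0+1+1 = 0 carry 1
  1+1+1 = 1 carry 1
  0+0+1 = 1
  0+1 = 1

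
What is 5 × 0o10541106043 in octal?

0o53345536257

Multiply each base-8 digit by 5, carrying:
  3×5 = 15 → write 7 carry 1
  4×5+1 = 21 → write 5 carry 2
  0×5+2 = 2 → write 2
  6×5 = 30 → write 6 carry 3
  0×5+3 = 3 → write 3
  1×5 = 5 → write 5
  1×5 = 5 → write 5
  4×5 = 20 → write 4 carry 2
  5×5+2 = 27 → write 3 carry 3
  0×5+3 = 3 → write 3
  1×5 = 5 → write 5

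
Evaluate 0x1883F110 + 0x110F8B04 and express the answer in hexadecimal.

Add column by column in base 16, right to left:
  0+4 = 4
  1+0 = 1
  1+B = C
  F+8 = 7 carry 1
  3+F+1 = 3 carry 1
  8+0+1 = 9
  8+1 = 9
  1+1 = 2

0x29937C14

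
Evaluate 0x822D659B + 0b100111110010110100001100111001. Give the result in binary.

0x822D659B = 0b10000010001011010110010110011011 in binary.
Add column by column in base 2, right to left:
  1+1 = 0 carry 1
  1+0+1 = 0 carry 1
  0+0+1 = 1
  1+1 = 0 carry 1
  1+1+1 = 1 carry 1
  0+1+1 = 0 carry 1
  0+0+1 = 1
  1+0 = 1
  1+1 = 0 carry 1
  0+1+1 = 0 carry 1
  1+0+1 = 0 carry 1
  0+0+1 = 1
  0+0 = 0
  1+0 = 1
  1+1 = 0 carry 1
  0+0+1 = 1
  1+1 = 0 carry 1
  0+1+1 = 0 carry 1
  1+0+1 = 0 carry 1
  1+1+1 = 1 carry 1
  0+0+1 = 1
  1+0 = 1
  0+1 = 1
  0+1 = 1
  0+1 = 1
  1+1 = 0 carry 1
  0+1+1 = 0 carry 1
  0+0+1 = 1
  0+0 = 0
  0+1 = 1
  0+0 = 0
  1+0 = 1

0b10101001111110001010100011010100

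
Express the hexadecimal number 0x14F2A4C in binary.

Expand each hex digit to 4 bits: 1=0001 4=0100 F=1111 2=0010 A=1010 4=0100 C=1100.

0b1010011110010101001001100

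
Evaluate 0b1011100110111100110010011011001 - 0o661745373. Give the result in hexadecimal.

0b1011100110111100110010011011001 = 0x5CDE64D9 in hexadecimal.
0o661745373 = 0x6C7CAFB in hexadecimal.
Subtract column by column in base 16:
  9-B → E (borrow)
  D-F-1 → D (borrow)
  4-A-1 → 9 (borrow)
  6-C-1 → 9 (borrow)
  E-7-1 → 6
  D-C → 1
  C-6 → 6
  5-0 → 5

0x561699DE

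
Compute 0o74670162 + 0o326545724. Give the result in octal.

0o423436106

Add column by column in base 8, right to left:
  2+4 = 6
  6+2 = 0 carry 1
  1+7+1 = 1 carry 1
  0+5+1 = 6
  7+4 = 3 carry 1
  6+5+1 = 4 carry 1
  4+6+1 = 3 carry 1
  7+2+1 = 2 carry 1
  0+3+1 = 4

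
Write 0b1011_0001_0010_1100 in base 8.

0o130454

Group the bits in threes: 001 011 000 100 101 100 → 130454.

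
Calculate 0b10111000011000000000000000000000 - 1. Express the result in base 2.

0b10111000010111111111111111111111

The trailing 21 digits are 0, so subtracting 1 borrows through: they become 1 and the next digit up decrements.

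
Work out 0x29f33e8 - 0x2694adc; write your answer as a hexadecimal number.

0x35e90c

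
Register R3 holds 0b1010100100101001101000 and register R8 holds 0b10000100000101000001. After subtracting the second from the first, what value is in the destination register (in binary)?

Subtract column by column in base 2:
  0-1 → 1 (borrow)
  0-0-1 → 1 (borrow)
  0-0-1 → 1 (borrow)
  1-0-1 → 0
  0-0 → 0
  1-0 → 1
  1-1 → 0
  0-0 → 0
  0-1 → 1 (borrow)
  1-0-1 → 0
  0-0 → 0
  1-0 → 1
  0-0 → 0
  0-0 → 0
  1-1 → 0
  0-0 → 0
  0-0 → 0
  1-0 → 1
  0-0 → 0
  1-1 → 0
  0-0 → 0
  1-0 → 1

0b1000100000100100100111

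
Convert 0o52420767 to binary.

0b101010100010000111110111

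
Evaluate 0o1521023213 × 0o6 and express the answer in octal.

0o11746163502

Multiply each base-8 digit by 6, carrying:
  3×6 = 18 → write 2 carry 2
  1×6+2 = 8 → write 0 carry 1
  2×6+1 = 13 → write 5 carry 1
  3×6+1 = 19 → write 3 carry 2
  2×6+2 = 14 → write 6 carry 1
  0×6+1 = 1 → write 1
  1×6 = 6 → write 6
  2×6 = 12 → write 4 carry 1
  5×6+1 = 31 → write 7 carry 3
  1×6+3 = 9 → write 1 carry 1
  remaining carry: 1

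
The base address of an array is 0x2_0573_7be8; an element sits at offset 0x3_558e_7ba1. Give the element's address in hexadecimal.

Add column by column in base 16, right to left:
  8+1 = 9
  e+a = 8 carry 1
  b+b+1 = 7 carry 1
  7+7+1 = f
  3+e = 1 carry 1
  7+8+1 = 0 carry 1
  5+5+1 = b
  0+5 = 5
  2+3 = 5

0x55b01f789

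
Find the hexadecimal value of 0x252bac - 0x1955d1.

0xbd5db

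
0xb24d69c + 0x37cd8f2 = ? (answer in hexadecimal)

Add column by column in base 16, right to left:
  c+2 = e
  9+f = 8 carry 1
  6+8+1 = f
  d+d = a carry 1
  4+c+1 = 1 carry 1
  2+7+1 = a
  b+3 = e

0xea1af8e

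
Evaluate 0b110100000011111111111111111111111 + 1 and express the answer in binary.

0b110100000100000000000000000000000

The trailing 23 digits are 1 (max in base 2), so adding 1 cascades: they roll to 0 and the next digit up increments.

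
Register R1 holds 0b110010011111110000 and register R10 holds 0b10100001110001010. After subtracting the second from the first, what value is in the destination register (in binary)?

Subtract column by column in base 2:
  0-0 → 0
  0-1 → 1 (borrow)
  0-0-1 → 1 (borrow)
  0-1-1 → 0 (borrow)
  1-0-1 → 0
  1-0 → 1
  1-0 → 1
  1-1 → 0
  1-1 → 0
  1-1 → 0
  1-0 → 1
  0-0 → 0
  0-0 → 0
  1-0 → 1
  0-1 → 1 (borrow)
  0-0-1 → 1 (borrow)
  1-1-1 → 1 (borrow)
  1-0-1 → 0

0b11110010001100110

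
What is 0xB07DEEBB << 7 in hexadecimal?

0x583EF75D80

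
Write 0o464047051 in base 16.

Each octal digit is 3 bits: 4=100 6=110 4=100 0=000 4=100 7=111 0=000 5=101 1=001.
Group the bits into nibbles: 0100 1101 0000 0100 1110 0010 1001 → 4D04E29.

0x4D04E29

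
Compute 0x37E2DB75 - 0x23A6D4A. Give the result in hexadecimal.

Subtract column by column in base 16:
  5-A → B (borrow)
  7-4-1 → 2
  B-D → E (borrow)
  D-6-1 → 6
  2-A → 8 (borrow)
  E-3-1 → A
  7-2 → 5
  3-0 → 3

0x35A86E2B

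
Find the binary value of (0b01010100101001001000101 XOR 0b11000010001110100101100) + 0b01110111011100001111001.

0b100001110000011111100010

First 0b01010100101001001000101 XOR 0b11000010001110100101100 = 0b10010110100111101101001.
Add column by column in base 2, right to left:
  1+1 = 0 carry 1
  0+0+1 = 1
  0+0 = 0
  1+1 = 0 carry 1
  0+1+1 = 0 carry 1
  1+1+1 = 1 carry 1
  1+1+1 = 1 carry 1
  0+0+1 = 1
  1+0 = 1
  1+0 = 1
  1+0 = 1
  1+1 = 0 carry 1
  0+1+1 = 0 carry 1
  0+1+1 = 0 carry 1
  1+0+1 = 0 carry 1
  0+1+1 = 0 carry 1
  1+1+1 = 1 carry 1
  1+1+1 = 1 carry 1
  0+0+1 = 1
  1+1 = 0 carry 1
  0+1+1 = 0 carry 1
  0+1+1 = 0 carry 1
  1+0+1 = 0 carry 1
  final carry 1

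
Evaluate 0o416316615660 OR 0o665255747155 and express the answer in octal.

0o677357757775

OR each oct digit independently (no carries):
  4|6=6, 1|6=7, 6|5=7, 3|2=3, 1|5=5, 6|5=7, 6|7=7, 1|4=5, 5|7=7, 6|1=7, 6|5=7, 0|5=5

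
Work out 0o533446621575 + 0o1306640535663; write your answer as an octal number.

Add column by column in base 8, right to left:
  5+3 = 0 carry 1
  7+6+1 = 6 carry 1
  5+6+1 = 4 carry 1
  1+5+1 = 7
  2+3 = 5
  6+5 = 3 carry 1
  6+0+1 = 7
  4+4 = 0 carry 1
  4+6+1 = 3 carry 1
  3+6+1 = 2 carry 1
  3+0+1 = 4
  5+3 = 0 carry 1
  0+1+1 = 2

0o2042307357460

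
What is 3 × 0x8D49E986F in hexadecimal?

Multiply each base-16 digit by 3, carrying:
  F×3 = 45 → write D carry 2
  6×3+2 = 20 → write 4 carry 1
  8×3+1 = 25 → write 9 carry 1
  9×3+1 = 28 → write C carry 1
  E×3+1 = 43 → write B carry 2
  9×3+2 = 29 → write D carry 1
  4×3+1 = 13 → write D
  D×3 = 39 → write 7 carry 2
  8×3+2 = 26 → write A carry 1
  remaining carry: 1

0x1A7DDBC94D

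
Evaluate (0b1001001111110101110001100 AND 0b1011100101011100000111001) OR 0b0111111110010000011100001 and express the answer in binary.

0b1111111111010100011101001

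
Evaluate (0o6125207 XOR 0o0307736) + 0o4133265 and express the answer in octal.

First 0o6125207 XOR 0o0307736 = 0o6222531.
Add column by column in base 8, right to left:
  1+5 = 6
  3+6 = 1 carry 1
  5+2+1 = 0 carry 1
  2+3+1 = 6
  2+3 = 5
  2+1 = 3
  6+4 = 2 carry 1
  final carry 1

0o12356016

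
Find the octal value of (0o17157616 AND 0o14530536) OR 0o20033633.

0o34133637

0o17157616 AND 0o14530536 = 0o14110416.
Then OR with 0o20033633.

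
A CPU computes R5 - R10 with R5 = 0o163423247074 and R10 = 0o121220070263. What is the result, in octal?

0o42203156611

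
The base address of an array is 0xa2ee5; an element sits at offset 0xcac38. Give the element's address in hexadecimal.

0x16db1d

Add column by column in base 16, right to left:
  5+8 = d
  e+3 = 1 carry 1
  e+c+1 = b carry 1
  2+a+1 = d
  a+c = 6 carry 1
  final carry 1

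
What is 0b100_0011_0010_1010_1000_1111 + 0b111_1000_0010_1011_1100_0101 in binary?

0b101110110101011001010100

Add column by column in base 2, right to left:
  1+1 = 0 carry 1
  1+0+1 = 0 carry 1
  1+1+1 = 1 carry 1
  1+0+1 = 0 carry 1
  0+0+1 = 1
  0+0 = 0
  0+1 = 1
  1+1 = 0 carry 1
  0+1+1 = 0 carry 1
  1+1+1 = 1 carry 1
  0+0+1 = 1
  1+1 = 0 carry 1
  0+0+1 = 1
  1+1 = 0 carry 1
  0+0+1 = 1
  0+0 = 0
  1+0 = 1
  1+0 = 1
  0+0 = 0
  0+1 = 1
  0+1 = 1
  0+1 = 1
  1+1 = 0 carry 1
  final carry 1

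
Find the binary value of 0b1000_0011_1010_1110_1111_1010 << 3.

Left shift by 3: append 3 zero bits.

0b100000111010111011111010000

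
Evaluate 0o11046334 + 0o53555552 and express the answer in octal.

Add column by column in base 8, right to left:
  4+2 = 6
  3+5 = 0 carry 1
  3+5+1 = 1 carry 1
  6+5+1 = 4 carry 1
  4+5+1 = 2 carry 1
  0+5+1 = 6
  1+3 = 4
  1+5 = 6

0o64624106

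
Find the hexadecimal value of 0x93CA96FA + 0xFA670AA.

Add column by column in base 16, right to left:
  A+A = 4 carry 1
  F+A+1 = A carry 1
  6+0+1 = 7
  9+7 = 0 carry 1
  A+6+1 = 1 carry 1
  C+A+1 = 7 carry 1
  3+F+1 = 3 carry 1
  9+0+1 = A

0xA37107A4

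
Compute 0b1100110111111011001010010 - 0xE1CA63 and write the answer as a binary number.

0b101110100010101111101111

0xE1CA63 = 0b111000011100101001100011 in binary.
Subtract column by column in base 2:
  0-1 → 1 (borrow)
  1-1-1 → 1 (borrow)
  0-0-1 → 1 (borrow)
  0-0-1 → 1 (borrow)
  1-0-1 → 0
  0-1 → 1 (borrow)
  1-1-1 → 1 (borrow)
  0-0-1 → 1 (borrow)
  0-0-1 → 1 (borrow)
  1-1-1 → 1 (borrow)
  1-0-1 → 0
  0-1 → 1 (borrow)
  1-0-1 → 0
  1-0 → 1
  1-1 → 0
  1-1 → 0
  1-1 → 0
  1-0 → 1
  0-0 → 0
  1-0 → 1
  1-0 → 1
  0-1 → 1 (borrow)
  0-1-1 → 0 (borrow)
  1-1-1 → 1 (borrow)
  1-0-1 → 0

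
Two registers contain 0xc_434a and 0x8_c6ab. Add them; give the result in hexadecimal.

Add column by column in base 16, right to left:
  a+b = 5 carry 1
  4+a+1 = f
  3+6 = 9
  4+c = 0 carry 1
  c+8+1 = 5 carry 1
  final carry 1

0x1509f5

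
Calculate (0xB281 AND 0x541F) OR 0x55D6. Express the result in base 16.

0x55D7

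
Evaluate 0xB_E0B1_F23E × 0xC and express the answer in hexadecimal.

0x8E88575AE8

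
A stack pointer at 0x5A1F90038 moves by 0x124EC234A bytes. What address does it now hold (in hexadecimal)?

Add column by column in base 16, right to left:
  8+A = 2 carry 1
  3+4+1 = 8
  0+3 = 3
  0+2 = 2
  9+C = 5 carry 1
  F+E+1 = E carry 1
  1+4+1 = 6
  A+2 = C
  5+1 = 6

0x6C6E52382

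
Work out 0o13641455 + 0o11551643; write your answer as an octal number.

Add column by column in base 8, right to left:
  5+3 = 0 carry 1
  5+4+1 = 2 carry 1
  4+6+1 = 3 carry 1
  1+1+1 = 3
  4+5 = 1 carry 1
  6+5+1 = 4 carry 1
  3+1+1 = 5
  1+1 = 2

0o25413320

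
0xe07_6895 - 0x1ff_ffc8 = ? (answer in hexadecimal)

Subtract column by column in base 16:
  5-8 → d (borrow)
  9-c-1 → c (borrow)
  8-f-1 → 8 (borrow)
  6-f-1 → 6 (borrow)
  7-f-1 → 7 (borrow)
  0-f-1 → 0 (borrow)
  e-1-1 → c

0xc0768cd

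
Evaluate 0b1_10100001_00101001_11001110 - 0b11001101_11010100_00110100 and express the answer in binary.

0b110100110101010110011010

Subtract column by column in base 2:
  0-0 → 0
  1-0 → 1
  1-1 → 0
  1-0 → 1
  0-1 → 1 (borrow)
  0-1-1 → 0 (borrow)
  1-0-1 → 0
  1-0 → 1
  1-0 → 1
  0-0 → 0
  0-1 → 1 (borrow)
  1-0-1 → 0
  0-1 → 1 (borrow)
  1-0-1 → 0
  0-1 → 1 (borrow)
  0-1-1 → 0 (borrow)
  1-1-1 → 1 (borrow)
  0-0-1 → 1 (borrow)
  0-1-1 → 0 (borrow)
  0-1-1 → 0 (borrow)
  0-0-1 → 1 (borrow)
  1-0-1 → 0
  0-1 → 1 (borrow)
  1-1-1 → 1 (borrow)
  1-0-1 → 0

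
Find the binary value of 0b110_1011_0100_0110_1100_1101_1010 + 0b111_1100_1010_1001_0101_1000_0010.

Add column by column in base 2, right to left:
  0+0 = 0
  1+1 = 0 carry 1
  0+0+1 = 1
  1+0 = 1
  1+0 = 1
  0+0 = 0
  1+0 = 1
  1+1 = 0 carry 1
  0+1+1 = 0 carry 1
  0+0+1 = 1
  1+1 = 0 carry 1
  1+0+1 = 0 carry 1
  0+1+1 = 0 carry 1
  1+0+1 = 0 carry 1
  1+0+1 = 0 carry 1
  0+1+1 = 0 carry 1
  0+0+1 = 1
  0+1 = 1
  1+0 = 1
  0+1 = 1
  1+0 = 1
  1+0 = 1
  0+1 = 1
  1+1 = 0 carry 1
  0+1+1 = 0 carry 1
  1+1+1 = 1 carry 1
  1+1+1 = 1 carry 1
  final carry 1

0b1110011111110000001001011100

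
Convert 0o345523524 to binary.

0b11100101101010011101010100

Each octal digit is 3 bits: 3=011 4=100 5=101 5=101 2=010 3=011 5=101 2=010 4=100.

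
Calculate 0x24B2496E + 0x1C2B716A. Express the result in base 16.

0x40DDBAD8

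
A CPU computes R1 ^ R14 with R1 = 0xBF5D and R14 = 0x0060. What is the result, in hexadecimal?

XOR each hex digit independently (no carries):
  B^0=B, F^0=F, 5^6=3, D^0=D

0xBF3D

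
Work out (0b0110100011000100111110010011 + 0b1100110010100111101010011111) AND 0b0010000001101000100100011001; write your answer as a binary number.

Add column by column in base 2, right to left:
  1+1 = 0 carry 1
  1+1+1 = 1 carry 1
  0+1+1 = 0 carry 1
  0+1+1 = 0 carry 1
  1+1+1 = 1 carry 1
  0+0+1 = 1
  0+0 = 0
  1+1 = 0 carry 1
  1+0+1 = 0 carry 1
  1+1+1 = 1 carry 1
  1+0+1 = 0 carry 1
  1+1+1 = 1 carry 1
  0+1+1 = 0 carry 1
  0+1+1 = 0 carry 1
  1+1+1 = 1 carry 1
  0+0+1 = 1
  0+0 = 0
  0+1 = 1
  1+0 = 1
  1+1 = 0 carry 1
  0+0+1 = 1
  0+0 = 0
  0+1 = 1
  1+1 = 0 carry 1
  0+0+1 = 1
  1+0 = 1
  1+1 = 0 carry 1
  0+1+1 = 0 carry 1
  final carry 1
Sum = 0b10011010101101100101000110010; now AND with 0b0010000001101000100100011001:
  10011010101101100101000110010
& 00010000001101000100100011001
= 00010000001101000100000010000

0b10000001101000100000010000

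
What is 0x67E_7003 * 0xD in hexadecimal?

Multiply each base-16 digit by 13, carrying:
  3×13 = 39 → write 7 carry 2
  0×13+2 = 2 → write 2
  0×13 = 0 → write 0
  7×13 = 91 → write B carry 5
  E×13+5 = 187 → write B carry 11
  7×13+11 = 102 → write 6 carry 6
  6×13+6 = 84 → write 4 carry 5
  remaining carry: 5

0x546BB027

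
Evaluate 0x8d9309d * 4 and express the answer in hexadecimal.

0x2364c274

Multiply each base-16 digit by 4, carrying:
  d×4 = 52 → write 4 carry 3
  9×4+3 = 39 → write 7 carry 2
  0×4+2 = 2 → write 2
  3×4 = 12 → write c
  9×4 = 36 → write 4 carry 2
  d×4+2 = 54 → write 6 carry 3
  8×4+3 = 35 → write 3 carry 2
  remaining carry: 2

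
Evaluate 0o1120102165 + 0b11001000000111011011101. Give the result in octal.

0o1151111522

0b11001000000111011011101 = 0o31007335 in octal.
Add column by column in base 8, right to left:
  5+5 = 2 carry 1
  6+3+1 = 2 carry 1
  1+3+1 = 5
  2+7 = 1 carry 1
  0+0+1 = 1
  1+0 = 1
  0+1 = 1
  2+3 = 5
  1+0 = 1
  1+0 = 1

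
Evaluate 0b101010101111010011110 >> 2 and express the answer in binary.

Right shift by 2: drop the 2 least-significant bits.

0b1010101011110100111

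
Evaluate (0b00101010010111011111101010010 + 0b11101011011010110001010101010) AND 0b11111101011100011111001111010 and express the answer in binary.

Add column by column in base 2, right to left:
  0+0 = 0
  1+1 = 0 carry 1
  0+0+1 = 1
  0+1 = 1
  1+0 = 1
  0+1 = 1
  1+0 = 1
  0+1 = 1
  1+0 = 1
  1+1 = 0 carry 1
  1+0+1 = 0 carry 1
  1+0+1 = 0 carry 1
  1+0+1 = 0 carry 1
  1+1+1 = 1 carry 1
  0+1+1 = 0 carry 1
  1+0+1 = 0 carry 1
  1+1+1 = 1 carry 1
  1+0+1 = 0 carry 1
  0+1+1 = 0 carry 1
  1+1+1 = 1 carry 1
  0+0+1 = 1
  0+1 = 1
  1+1 = 0 carry 1
  0+0+1 = 1
  1+1 = 0 carry 1
  0+0+1 = 1
  1+1 = 0 carry 1
  0+1+1 = 0 carry 1
  0+1+1 = 0 carry 1
  final carry 1
Sum = 0b100010101110010010000111111100; now AND with 0b11111101011100011111001111010:
  100010101110010010000111111100
& 011111101011100011111001111010
= 000010101010000010000001111000

0b10101010000010000001111000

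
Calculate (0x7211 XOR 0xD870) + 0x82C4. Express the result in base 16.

0x12D25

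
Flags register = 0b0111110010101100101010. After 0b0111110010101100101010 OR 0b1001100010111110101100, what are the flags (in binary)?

OR bit by bit (1 where either bit is 1):
  0111110010101100101010
| 1001100010111110101100
= 1111110010111110101110

0b1111110010111110101110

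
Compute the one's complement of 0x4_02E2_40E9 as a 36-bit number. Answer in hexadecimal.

Each hex digit d becomes F−d:
  4→B, 0→F, 2→D, E→1, 2→D, 4→B, 0→F, E→1, 9→6

0xBFD1DBF16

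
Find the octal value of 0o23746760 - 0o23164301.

0o562457

Subtract column by column in base 8:
  0-1 → 7 (borrow)
  6-0-1 → 5
  7-3 → 4
  6-4 → 2
  4-6 → 6 (borrow)
  7-1-1 → 5
  3-3 → 0
  2-2 → 0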